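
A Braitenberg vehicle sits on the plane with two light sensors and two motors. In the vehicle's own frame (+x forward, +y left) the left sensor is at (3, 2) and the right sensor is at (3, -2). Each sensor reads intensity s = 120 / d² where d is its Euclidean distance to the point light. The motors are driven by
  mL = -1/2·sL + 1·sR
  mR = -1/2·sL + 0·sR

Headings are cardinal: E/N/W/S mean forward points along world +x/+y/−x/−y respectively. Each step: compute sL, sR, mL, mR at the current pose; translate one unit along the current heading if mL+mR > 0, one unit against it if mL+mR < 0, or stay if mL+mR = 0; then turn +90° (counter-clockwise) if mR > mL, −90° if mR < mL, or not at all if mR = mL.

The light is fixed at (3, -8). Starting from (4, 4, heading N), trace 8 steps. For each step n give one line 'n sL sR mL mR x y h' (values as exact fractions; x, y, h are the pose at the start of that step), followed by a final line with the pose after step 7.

n=0: pose=(4,4,N); sL=60/113, sR=20/39; mL=1090/4407, mR=-30/113; mL+mR=-80/4407 → advance -1; mR−mL=-20/39 → turn -1·90°
n=1: pose=(4,3,E); sL=24/37, sR=120/97; mL=3276/3589, mR=-12/37; mL+mR=2112/3589 → advance +1; mR−mL=-120/97 → turn -1·90°
n=2: pose=(5,3,S); sL=3/2, sR=15/8; mL=9/8, mR=-3/4; mL+mR=3/8 → advance +1; mR−mL=-15/8 → turn -1·90°
n=3: pose=(5,2,W); sL=24/13, sR=24/29; mL=-36/377, mR=-12/13; mL+mR=-384/377 → advance -1; mR−mL=-24/29 → turn -1·90°
n=4: pose=(6,2,N); sL=12/17, sR=60/97; mL=438/1649, mR=-6/17; mL+mR=-144/1649 → advance -1; mR−mL=-60/97 → turn -1·90°
n=5: pose=(6,1,E); sL=120/157, sR=24/17; mL=2748/2669, mR=-60/157; mL+mR=1728/2669 → advance +1; mR−mL=-24/17 → turn -1·90°
n=6: pose=(7,1,S); sL=5/3, sR=3; mL=13/6, mR=-5/6; mL+mR=4/3 → advance +1; mR−mL=-3 → turn -1·90°
n=7: pose=(7,0,W); sL=120/37, sR=120/101; mL=-1620/3737, mR=-60/37; mL+mR=-7680/3737 → advance -1; mR−mL=-120/101 → turn -1·90°

0 60/113 20/39 1090/4407 -30/113 4 4 N
1 24/37 120/97 3276/3589 -12/37 4 3 E
2 3/2 15/8 9/8 -3/4 5 3 S
3 24/13 24/29 -36/377 -12/13 5 2 W
4 12/17 60/97 438/1649 -6/17 6 2 N
5 120/157 24/17 2748/2669 -60/157 6 1 E
6 5/3 3 13/6 -5/6 7 1 S
7 120/37 120/101 -1620/3737 -60/37 7 0 W
final 8 0 N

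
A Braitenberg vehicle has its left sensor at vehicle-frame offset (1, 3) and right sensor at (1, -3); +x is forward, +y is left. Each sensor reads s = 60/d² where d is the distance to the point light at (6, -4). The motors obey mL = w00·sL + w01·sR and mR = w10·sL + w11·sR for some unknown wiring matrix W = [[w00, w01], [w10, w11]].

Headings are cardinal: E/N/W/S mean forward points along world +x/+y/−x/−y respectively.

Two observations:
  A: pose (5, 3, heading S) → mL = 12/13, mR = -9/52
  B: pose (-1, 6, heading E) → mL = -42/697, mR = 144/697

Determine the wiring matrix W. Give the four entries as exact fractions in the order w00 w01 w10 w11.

1 -1/2 -1/2 1/2

obs A: pose=(5,3,S) → sL=3/2, sR=15/13, mL=12/13, mR=-9/52
obs B: pose=(-1,6,E) → sL=12/41, sR=12/17, mL=-42/697, mR=144/697
sensor matrix S = [[3/2, 15/13], [12/41, 12/17]]; det S = 6534/9061
solve [mL_A; mL_B] = S·[w00; w01] and [mR_A; mR_B] = S·[w10; w11]:
  w00 = 1, w01 = -1/2, w10 = -1/2, w11 = 1/2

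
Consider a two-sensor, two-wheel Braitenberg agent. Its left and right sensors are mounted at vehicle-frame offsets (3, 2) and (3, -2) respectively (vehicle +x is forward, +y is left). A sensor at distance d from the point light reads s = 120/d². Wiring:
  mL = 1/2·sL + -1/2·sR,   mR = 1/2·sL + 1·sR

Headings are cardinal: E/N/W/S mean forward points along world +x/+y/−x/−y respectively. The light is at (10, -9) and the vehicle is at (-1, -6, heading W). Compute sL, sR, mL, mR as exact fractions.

120/197 120/221 1440/43537 36900/43537

left sensor world pos  = (-4, -8); dL² = 197
right sensor world pos = (-4, -4); dR² = 221
sL = 120/197 = 120/197
sR = 120/221 = 120/221
mL = 1/2·sL + -1/2·sR = 1440/43537
mR = 1/2·sL + 1·sR = 36900/43537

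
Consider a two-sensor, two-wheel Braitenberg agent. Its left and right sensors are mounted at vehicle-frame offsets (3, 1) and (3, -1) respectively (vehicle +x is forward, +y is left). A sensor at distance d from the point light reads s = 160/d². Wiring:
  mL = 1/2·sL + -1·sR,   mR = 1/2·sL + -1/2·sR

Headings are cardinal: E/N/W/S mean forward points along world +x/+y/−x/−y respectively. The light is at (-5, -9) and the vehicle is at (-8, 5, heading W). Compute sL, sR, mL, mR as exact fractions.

left sensor world pos  = (-11, 4); dL² = 205
right sensor world pos = (-11, 6); dR² = 261
sL = 160/205 = 32/41
sR = 160/261 = 160/261
mL = 1/2·sL + -1·sR = -2384/10701
mR = 1/2·sL + -1/2·sR = 896/10701

32/41 160/261 -2384/10701 896/10701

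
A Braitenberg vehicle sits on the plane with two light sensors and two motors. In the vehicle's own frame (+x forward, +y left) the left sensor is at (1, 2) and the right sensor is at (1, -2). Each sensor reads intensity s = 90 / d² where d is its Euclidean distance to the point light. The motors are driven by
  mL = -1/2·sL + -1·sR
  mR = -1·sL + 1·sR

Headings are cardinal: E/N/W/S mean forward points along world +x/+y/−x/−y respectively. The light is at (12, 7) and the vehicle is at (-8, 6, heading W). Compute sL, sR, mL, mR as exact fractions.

left sensor world pos  = (-9, 4); dL² = 450
right sensor world pos = (-9, 8); dR² = 442
sL = 90/450 = 1/5
sR = 90/442 = 45/221
mL = -1/2·sL + -1·sR = -671/2210
mR = -1·sL + 1·sR = 4/1105

1/5 45/221 -671/2210 4/1105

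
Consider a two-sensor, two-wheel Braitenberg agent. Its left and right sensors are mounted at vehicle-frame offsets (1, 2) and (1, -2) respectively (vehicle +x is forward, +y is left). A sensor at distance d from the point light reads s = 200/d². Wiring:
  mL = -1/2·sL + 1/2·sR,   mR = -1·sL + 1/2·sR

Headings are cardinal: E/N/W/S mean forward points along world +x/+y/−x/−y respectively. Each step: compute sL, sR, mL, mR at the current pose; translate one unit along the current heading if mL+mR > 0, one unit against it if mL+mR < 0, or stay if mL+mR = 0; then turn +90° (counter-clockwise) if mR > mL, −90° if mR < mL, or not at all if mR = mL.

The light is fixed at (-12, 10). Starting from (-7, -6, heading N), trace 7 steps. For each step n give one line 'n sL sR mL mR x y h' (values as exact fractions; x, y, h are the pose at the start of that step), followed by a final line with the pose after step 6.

n=0: pose=(-7,-6,N); sL=100/117, sR=100/137; mL=-1000/16029, mR=-7850/16029; mL+mR=-2950/5343 → advance -1; mR−mL=-50/117 → turn -1·90°
n=1: pose=(-7,-7,E); sL=200/261, sR=200/397; mL=-13600/103617, mR=-53300/103617; mL+mR=-22300/34539 → advance -1; mR−mL=-100/261 → turn -1·90°
n=2: pose=(-8,-7,S); sL=5/9, sR=25/41; mL=10/369, mR=-185/738; mL+mR=-55/246 → advance -1; mR−mL=-5/18 → turn -1·90°
n=3: pose=(-8,-6,W); sL=200/333, sR=40/41; mL=2560/13653, mR=-1540/13653; mL+mR=340/4551 → advance +1; mR−mL=-100/333 → turn -1·90°
n=4: pose=(-9,-6,N); sL=100/113, sR=4/5; mL=-24/565, mR=-274/565; mL+mR=-298/565 → advance -1; mR−mL=-50/113 → turn -1·90°
n=5: pose=(-9,-7,E); sL=200/241, sR=200/377; mL=-13600/90857, mR=-51300/90857; mL+mR=-64900/90857 → advance -1; mR−mL=-100/241 → turn -1·90°
n=6: pose=(-10,-7,S); sL=10/17, sR=50/81; mL=20/1377, mR=-385/1377; mL+mR=-365/1377 → advance -1; mR−mL=-5/17 → turn -1·90°

0 100/117 100/137 -1000/16029 -7850/16029 -7 -6 N
1 200/261 200/397 -13600/103617 -53300/103617 -7 -7 E
2 5/9 25/41 10/369 -185/738 -8 -7 S
3 200/333 40/41 2560/13653 -1540/13653 -8 -6 W
4 100/113 4/5 -24/565 -274/565 -9 -6 N
5 200/241 200/377 -13600/90857 -51300/90857 -9 -7 E
6 10/17 50/81 20/1377 -385/1377 -10 -7 S
final -10 -6 W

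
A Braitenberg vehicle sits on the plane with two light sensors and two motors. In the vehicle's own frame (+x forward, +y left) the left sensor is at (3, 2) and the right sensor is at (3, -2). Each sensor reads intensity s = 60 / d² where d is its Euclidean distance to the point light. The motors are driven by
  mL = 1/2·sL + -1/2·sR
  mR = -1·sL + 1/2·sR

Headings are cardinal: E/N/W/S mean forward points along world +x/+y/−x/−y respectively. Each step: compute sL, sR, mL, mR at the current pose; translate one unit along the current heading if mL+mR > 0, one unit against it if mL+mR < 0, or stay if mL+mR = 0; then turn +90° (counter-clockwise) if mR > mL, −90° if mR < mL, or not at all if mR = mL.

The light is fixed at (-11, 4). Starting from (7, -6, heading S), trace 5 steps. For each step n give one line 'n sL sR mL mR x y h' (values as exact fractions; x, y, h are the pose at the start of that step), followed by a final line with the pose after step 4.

0 60/569 12/85 -864/48365 -1686/48365 7 -6 S
1 30/173 30/137 -540/23701 -1515/23701 7 -5 W
2 12/65 20/159 304/10335 -1258/10335 8 -5 N
3 15/137 15/157 150/21509 -2655/43018 8 -6 E
4 60/569 12/85 -864/48365 -1686/48365 7 -6 S
final 7 -5 W

n=0: pose=(7,-6,S); sL=60/569, sR=12/85; mL=-864/48365, mR=-1686/48365; mL+mR=-30/569 → advance -1; mR−mL=-822/48365 → turn -1·90°
n=1: pose=(7,-5,W); sL=30/173, sR=30/137; mL=-540/23701, mR=-1515/23701; mL+mR=-15/173 → advance -1; mR−mL=-975/23701 → turn -1·90°
n=2: pose=(8,-5,N); sL=12/65, sR=20/159; mL=304/10335, mR=-1258/10335; mL+mR=-6/65 → advance -1; mR−mL=-1562/10335 → turn -1·90°
n=3: pose=(8,-6,E); sL=15/137, sR=15/157; mL=150/21509, mR=-2655/43018; mL+mR=-15/274 → advance -1; mR−mL=-2955/43018 → turn -1·90°
n=4: pose=(7,-6,S); sL=60/569, sR=12/85; mL=-864/48365, mR=-1686/48365; mL+mR=-30/569 → advance -1; mR−mL=-822/48365 → turn -1·90°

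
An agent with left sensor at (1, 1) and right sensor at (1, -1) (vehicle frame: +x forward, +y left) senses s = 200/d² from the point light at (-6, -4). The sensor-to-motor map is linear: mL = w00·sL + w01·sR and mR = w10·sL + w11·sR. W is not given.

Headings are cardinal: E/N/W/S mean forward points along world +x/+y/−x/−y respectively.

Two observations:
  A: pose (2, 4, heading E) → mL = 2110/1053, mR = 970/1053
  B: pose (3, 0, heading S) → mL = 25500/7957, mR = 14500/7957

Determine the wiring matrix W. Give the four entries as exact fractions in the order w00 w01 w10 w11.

obs A: pose=(2,4,E) → sL=100/81, sR=20/13, mL=2110/1053, mR=970/1053
obs B: pose=(3,0,S) → sL=200/109, sR=200/73, mL=25500/7957, mR=14500/7957
sensor matrix S = [[100/81, 20/13], [200/109, 200/73]]; det S = 4688000/8378721
solve [mL_A; mL_B] = S·[w00; w01] and [mR_A; mR_B] = S·[w10; w11]:
  w00 = 1, w01 = 1/2, w10 = -1/2, w11 = 1

1 1/2 -1/2 1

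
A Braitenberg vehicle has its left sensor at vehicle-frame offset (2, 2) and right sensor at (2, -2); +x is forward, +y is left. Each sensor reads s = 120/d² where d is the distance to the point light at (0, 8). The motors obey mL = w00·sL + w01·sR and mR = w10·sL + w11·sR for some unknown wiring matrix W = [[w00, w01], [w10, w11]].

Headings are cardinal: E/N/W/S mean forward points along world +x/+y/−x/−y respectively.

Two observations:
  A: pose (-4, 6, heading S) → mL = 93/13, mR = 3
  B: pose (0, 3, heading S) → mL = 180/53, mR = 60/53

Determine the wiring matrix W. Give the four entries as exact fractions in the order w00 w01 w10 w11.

1 1/2 1/2 0

obs A: pose=(-4,6,S) → sL=6, sR=30/13, mL=93/13, mR=3
obs B: pose=(0,3,S) → sL=120/53, sR=120/53, mL=180/53, mR=60/53
sensor matrix S = [[6, 30/13], [120/53, 120/53]]; det S = 5760/689
solve [mL_A; mL_B] = S·[w00; w01] and [mR_A; mR_B] = S·[w10; w11]:
  w00 = 1, w01 = 1/2, w10 = 1/2, w11 = 0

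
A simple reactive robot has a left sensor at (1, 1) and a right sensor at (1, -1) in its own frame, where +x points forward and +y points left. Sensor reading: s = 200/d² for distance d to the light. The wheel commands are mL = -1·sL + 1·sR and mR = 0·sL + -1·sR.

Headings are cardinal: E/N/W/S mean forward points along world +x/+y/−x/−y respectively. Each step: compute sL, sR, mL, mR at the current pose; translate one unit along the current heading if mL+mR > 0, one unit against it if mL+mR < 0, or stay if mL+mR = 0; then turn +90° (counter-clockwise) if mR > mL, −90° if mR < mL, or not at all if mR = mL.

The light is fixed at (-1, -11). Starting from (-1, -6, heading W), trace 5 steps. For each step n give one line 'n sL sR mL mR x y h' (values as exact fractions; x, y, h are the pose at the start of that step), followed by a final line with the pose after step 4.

n=0: pose=(-1,-6,W); sL=200/17, sR=200/37; mL=-4000/629, mR=-200/37; mL+mR=-200/17 → advance -1; mR−mL=600/629 → turn +1·90°
n=1: pose=(0,-6,S); sL=10, sR=25/2; mL=5/2, mR=-25/2; mL+mR=-10 → advance -1; mR−mL=-15 → turn -1·90°
n=2: pose=(0,-5,W); sL=8, sR=200/49; mL=-192/49, mR=-200/49; mL+mR=-8 → advance -1; mR−mL=-8/49 → turn -1·90°
n=3: pose=(1,-5,N); sL=4, sR=100/29; mL=-16/29, mR=-100/29; mL+mR=-4 → advance -1; mR−mL=-84/29 → turn -1·90°
n=4: pose=(1,-6,E); sL=40/9, sR=8; mL=32/9, mR=-8; mL+mR=-40/9 → advance -1; mR−mL=-104/9 → turn -1·90°

0 200/17 200/37 -4000/629 -200/37 -1 -6 W
1 10 25/2 5/2 -25/2 0 -6 S
2 8 200/49 -192/49 -200/49 0 -5 W
3 4 100/29 -16/29 -100/29 1 -5 N
4 40/9 8 32/9 -8 1 -6 E
final 0 -6 S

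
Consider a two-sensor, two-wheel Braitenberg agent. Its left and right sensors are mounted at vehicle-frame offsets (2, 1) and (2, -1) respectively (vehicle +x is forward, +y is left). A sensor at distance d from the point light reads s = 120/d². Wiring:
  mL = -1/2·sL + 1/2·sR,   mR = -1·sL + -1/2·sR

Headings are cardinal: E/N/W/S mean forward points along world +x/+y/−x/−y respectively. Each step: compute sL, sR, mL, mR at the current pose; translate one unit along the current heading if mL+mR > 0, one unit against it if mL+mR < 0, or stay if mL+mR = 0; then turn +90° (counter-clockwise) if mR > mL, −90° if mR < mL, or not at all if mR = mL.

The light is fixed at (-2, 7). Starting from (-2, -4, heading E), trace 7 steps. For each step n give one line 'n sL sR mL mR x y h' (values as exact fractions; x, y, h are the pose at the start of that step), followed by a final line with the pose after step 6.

n=0: pose=(-2,-4,E); sL=15/13, sR=30/37; mL=-165/962, mR=-750/481; mL+mR=-45/26 → advance -1; mR−mL=-1335/962 → turn -1·90°
n=1: pose=(-3,-4,S); sL=120/169, sR=120/173; mL=-240/29237, mR=-30900/29237; mL+mR=-180/169 → advance -1; mR−mL=-30660/29237 → turn -1·90°
n=2: pose=(-3,-3,W); sL=12/13, sR=4/3; mL=8/39, mR=-62/39; mL+mR=-18/13 → advance -1; mR−mL=-70/39 → turn -1·90°
n=3: pose=(-2,-3,N); sL=24/13, sR=24/13; mL=0, mR=-36/13; mL+mR=-36/13 → advance -1; mR−mL=-36/13 → turn -1·90°
n=4: pose=(-2,-4,E); sL=15/13, sR=30/37; mL=-165/962, mR=-750/481; mL+mR=-45/26 → advance -1; mR−mL=-1335/962 → turn -1·90°
n=5: pose=(-3,-4,S); sL=120/169, sR=120/173; mL=-240/29237, mR=-30900/29237; mL+mR=-180/169 → advance -1; mR−mL=-30660/29237 → turn -1·90°
n=6: pose=(-3,-3,W); sL=12/13, sR=4/3; mL=8/39, mR=-62/39; mL+mR=-18/13 → advance -1; mR−mL=-70/39 → turn -1·90°

0 15/13 30/37 -165/962 -750/481 -2 -4 E
1 120/169 120/173 -240/29237 -30900/29237 -3 -4 S
2 12/13 4/3 8/39 -62/39 -3 -3 W
3 24/13 24/13 0 -36/13 -2 -3 N
4 15/13 30/37 -165/962 -750/481 -2 -4 E
5 120/169 120/173 -240/29237 -30900/29237 -3 -4 S
6 12/13 4/3 8/39 -62/39 -3 -3 W
final -2 -3 N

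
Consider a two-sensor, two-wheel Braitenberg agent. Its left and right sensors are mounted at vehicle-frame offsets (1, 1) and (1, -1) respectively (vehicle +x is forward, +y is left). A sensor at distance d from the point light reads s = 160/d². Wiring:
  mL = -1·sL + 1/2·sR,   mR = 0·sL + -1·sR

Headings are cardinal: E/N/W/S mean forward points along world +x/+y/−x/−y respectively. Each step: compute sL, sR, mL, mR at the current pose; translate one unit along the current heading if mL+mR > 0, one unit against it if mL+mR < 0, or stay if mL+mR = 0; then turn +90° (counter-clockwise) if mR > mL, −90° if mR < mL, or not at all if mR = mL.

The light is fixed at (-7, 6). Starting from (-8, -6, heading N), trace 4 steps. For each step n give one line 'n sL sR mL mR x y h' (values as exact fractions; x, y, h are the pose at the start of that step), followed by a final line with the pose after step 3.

0 32/25 160/121 -1872/3025 -160/121 -8 -6 N
1 10/9 40/49 -310/441 -40/49 -8 -7 E
2 160/197 32/41 -3408/8077 -32/41 -9 -7 S
3 80/89 16/13 -328/1157 -16/13 -9 -6 W
final -8 -6 N

n=0: pose=(-8,-6,N); sL=32/25, sR=160/121; mL=-1872/3025, mR=-160/121; mL+mR=-5872/3025 → advance -1; mR−mL=-2128/3025 → turn -1·90°
n=1: pose=(-8,-7,E); sL=10/9, sR=40/49; mL=-310/441, mR=-40/49; mL+mR=-670/441 → advance -1; mR−mL=-50/441 → turn -1·90°
n=2: pose=(-9,-7,S); sL=160/197, sR=32/41; mL=-3408/8077, mR=-32/41; mL+mR=-9712/8077 → advance -1; mR−mL=-2896/8077 → turn -1·90°
n=3: pose=(-9,-6,W); sL=80/89, sR=16/13; mL=-328/1157, mR=-16/13; mL+mR=-1752/1157 → advance -1; mR−mL=-1096/1157 → turn -1·90°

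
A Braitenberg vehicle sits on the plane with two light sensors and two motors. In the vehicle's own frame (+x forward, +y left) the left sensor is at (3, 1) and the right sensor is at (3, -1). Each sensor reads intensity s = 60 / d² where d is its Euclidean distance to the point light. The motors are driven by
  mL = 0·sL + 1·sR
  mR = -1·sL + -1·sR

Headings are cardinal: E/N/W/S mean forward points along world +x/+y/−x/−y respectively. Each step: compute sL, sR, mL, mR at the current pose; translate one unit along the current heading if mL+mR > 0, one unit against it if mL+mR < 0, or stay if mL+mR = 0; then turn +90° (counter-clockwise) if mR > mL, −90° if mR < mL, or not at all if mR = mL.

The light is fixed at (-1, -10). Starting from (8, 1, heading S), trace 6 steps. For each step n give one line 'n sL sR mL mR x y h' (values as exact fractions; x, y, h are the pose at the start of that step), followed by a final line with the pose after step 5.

0 15/41 15/32 15/32 -1095/1312 8 1 S
1 60/157 12/41 12/41 -4344/6437 8 2 W
2 10/51 30/173 30/173 -3260/8823 9 2 N
3 60/313 60/269 60/269 -34920/84197 9 1 E
4 15/41 15/32 15/32 -1095/1312 8 1 S
5 60/157 12/41 12/41 -4344/6437 8 2 W
final 9 2 N

n=0: pose=(8,1,S); sL=15/41, sR=15/32; mL=15/32, mR=-1095/1312; mL+mR=-15/41 → advance -1; mR−mL=-855/656 → turn -1·90°
n=1: pose=(8,2,W); sL=60/157, sR=12/41; mL=12/41, mR=-4344/6437; mL+mR=-60/157 → advance -1; mR−mL=-6228/6437 → turn -1·90°
n=2: pose=(9,2,N); sL=10/51, sR=30/173; mL=30/173, mR=-3260/8823; mL+mR=-10/51 → advance -1; mR−mL=-4790/8823 → turn -1·90°
n=3: pose=(9,1,E); sL=60/313, sR=60/269; mL=60/269, mR=-34920/84197; mL+mR=-60/313 → advance -1; mR−mL=-53700/84197 → turn -1·90°
n=4: pose=(8,1,S); sL=15/41, sR=15/32; mL=15/32, mR=-1095/1312; mL+mR=-15/41 → advance -1; mR−mL=-855/656 → turn -1·90°
n=5: pose=(8,2,W); sL=60/157, sR=12/41; mL=12/41, mR=-4344/6437; mL+mR=-60/157 → advance -1; mR−mL=-6228/6437 → turn -1·90°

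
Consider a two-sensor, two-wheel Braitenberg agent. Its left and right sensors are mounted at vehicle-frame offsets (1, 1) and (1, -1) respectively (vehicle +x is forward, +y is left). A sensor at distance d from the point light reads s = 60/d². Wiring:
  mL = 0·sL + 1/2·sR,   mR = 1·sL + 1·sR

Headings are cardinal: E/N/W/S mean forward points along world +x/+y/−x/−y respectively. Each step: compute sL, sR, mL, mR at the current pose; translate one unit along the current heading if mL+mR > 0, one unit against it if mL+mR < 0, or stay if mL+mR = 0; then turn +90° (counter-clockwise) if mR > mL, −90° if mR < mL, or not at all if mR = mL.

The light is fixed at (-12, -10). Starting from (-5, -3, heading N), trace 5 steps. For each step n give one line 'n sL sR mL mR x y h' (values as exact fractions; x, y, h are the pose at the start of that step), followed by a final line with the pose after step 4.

n=0: pose=(-5,-3,N); sL=3/5, sR=15/32; mL=15/64, mR=171/160; mL+mR=417/320 → advance +1; mR−mL=267/320 → turn +1·90°
n=1: pose=(-5,-2,W); sL=12/17, sR=20/39; mL=10/39, mR=808/663; mL+mR=326/221 → advance +1; mR−mL=638/663 → turn +1·90°
n=2: pose=(-6,-2,S); sL=30/49, sR=30/37; mL=15/37, mR=2580/1813; mL+mR=3315/1813 → advance +1; mR−mL=1845/1813 → turn +1·90°
n=3: pose=(-6,-3,E); sL=60/113, sR=12/17; mL=6/17, mR=2376/1921; mL+mR=3054/1921 → advance +1; mR−mL=1698/1921 → turn +1·90°
n=4: pose=(-5,-3,N); sL=3/5, sR=15/32; mL=15/64, mR=171/160; mL+mR=417/320 → advance +1; mR−mL=267/320 → turn +1·90°

0 3/5 15/32 15/64 171/160 -5 -3 N
1 12/17 20/39 10/39 808/663 -5 -2 W
2 30/49 30/37 15/37 2580/1813 -6 -2 S
3 60/113 12/17 6/17 2376/1921 -6 -3 E
4 3/5 15/32 15/64 171/160 -5 -3 N
final -5 -2 W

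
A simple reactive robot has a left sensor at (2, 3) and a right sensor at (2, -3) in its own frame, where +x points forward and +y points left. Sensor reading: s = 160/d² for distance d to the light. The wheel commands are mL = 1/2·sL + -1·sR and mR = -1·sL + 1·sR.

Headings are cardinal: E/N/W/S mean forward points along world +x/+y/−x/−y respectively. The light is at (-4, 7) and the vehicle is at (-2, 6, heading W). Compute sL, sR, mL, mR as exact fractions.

10 40 -35 30

left sensor world pos  = (-4, 3); dL² = 16
right sensor world pos = (-4, 9); dR² = 4
sL = 160/16 = 10
sR = 160/4 = 40
mL = 1/2·sL + -1·sR = -35
mR = -1·sL + 1·sR = 30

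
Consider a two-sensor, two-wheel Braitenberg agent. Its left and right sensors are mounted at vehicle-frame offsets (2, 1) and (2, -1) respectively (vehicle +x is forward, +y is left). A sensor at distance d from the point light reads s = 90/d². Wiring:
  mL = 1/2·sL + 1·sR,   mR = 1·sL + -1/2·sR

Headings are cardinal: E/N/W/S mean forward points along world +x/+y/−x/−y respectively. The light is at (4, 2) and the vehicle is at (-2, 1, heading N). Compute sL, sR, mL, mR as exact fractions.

left sensor world pos  = (-3, 3); dL² = 50
right sensor world pos = (-1, 3); dR² = 26
sL = 90/50 = 9/5
sR = 90/26 = 45/13
mL = 1/2·sL + 1·sR = 567/130
mR = 1·sL + -1/2·sR = 9/130

9/5 45/13 567/130 9/130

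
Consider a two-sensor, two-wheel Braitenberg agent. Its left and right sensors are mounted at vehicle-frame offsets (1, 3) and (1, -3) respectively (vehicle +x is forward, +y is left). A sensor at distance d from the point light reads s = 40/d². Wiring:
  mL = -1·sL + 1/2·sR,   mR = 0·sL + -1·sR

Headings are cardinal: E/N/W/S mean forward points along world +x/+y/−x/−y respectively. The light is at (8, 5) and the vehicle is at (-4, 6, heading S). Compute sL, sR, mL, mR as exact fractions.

left sensor world pos  = (-1, 5); dL² = 81
right sensor world pos = (-7, 5); dR² = 225
sL = 40/81 = 40/81
sR = 40/225 = 8/45
mL = -1·sL + 1/2·sR = -164/405
mR = 0·sL + -1·sR = -8/45

40/81 8/45 -164/405 -8/45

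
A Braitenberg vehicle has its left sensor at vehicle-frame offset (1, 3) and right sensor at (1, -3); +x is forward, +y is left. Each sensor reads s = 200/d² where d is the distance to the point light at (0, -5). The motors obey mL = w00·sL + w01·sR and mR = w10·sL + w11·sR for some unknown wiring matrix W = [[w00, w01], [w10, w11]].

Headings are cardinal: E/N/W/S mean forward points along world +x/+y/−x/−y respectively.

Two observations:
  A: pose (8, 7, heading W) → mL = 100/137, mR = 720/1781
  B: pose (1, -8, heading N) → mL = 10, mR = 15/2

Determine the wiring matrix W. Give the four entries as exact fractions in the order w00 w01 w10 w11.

obs A: pose=(8,7,W) → sL=20/13, sR=100/137, mL=100/137, mR=720/1781
obs B: pose=(1,-8,N) → sL=25, sR=10, mL=10, mR=15/2
sensor matrix S = [[20/13, 100/137], [25, 10]]; det S = -5100/1781
solve [mL_A; mL_B] = S·[w00; w01] and [mR_A; mR_B] = S·[w10; w11]:
  w00 = 0, w01 = 1, w10 = 1/2, w11 = -1/2

0 1 1/2 -1/2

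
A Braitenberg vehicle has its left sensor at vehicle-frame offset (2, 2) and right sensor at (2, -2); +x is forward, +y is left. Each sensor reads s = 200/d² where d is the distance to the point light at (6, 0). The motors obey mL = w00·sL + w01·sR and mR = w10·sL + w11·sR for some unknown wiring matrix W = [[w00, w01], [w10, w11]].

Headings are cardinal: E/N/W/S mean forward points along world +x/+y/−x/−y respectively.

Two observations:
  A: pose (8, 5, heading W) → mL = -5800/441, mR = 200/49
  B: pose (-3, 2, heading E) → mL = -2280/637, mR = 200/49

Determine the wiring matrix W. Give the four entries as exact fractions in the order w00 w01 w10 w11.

obs A: pose=(8,5,W) → sL=200/9, sR=200/49, mL=-5800/441, mR=200/49
obs B: pose=(-3,2,E) → sL=40/13, sR=200/49, mL=-2280/637, mR=200/49
sensor matrix S = [[200/9, 200/49], [40/13, 200/49]]; det S = 64000/819
solve [mL_A; mL_B] = S·[w00; w01] and [mR_A; mR_B] = S·[w10; w11]:
  w00 = -1/2, w01 = -1/2, w10 = 0, w11 = 1

-1/2 -1/2 0 1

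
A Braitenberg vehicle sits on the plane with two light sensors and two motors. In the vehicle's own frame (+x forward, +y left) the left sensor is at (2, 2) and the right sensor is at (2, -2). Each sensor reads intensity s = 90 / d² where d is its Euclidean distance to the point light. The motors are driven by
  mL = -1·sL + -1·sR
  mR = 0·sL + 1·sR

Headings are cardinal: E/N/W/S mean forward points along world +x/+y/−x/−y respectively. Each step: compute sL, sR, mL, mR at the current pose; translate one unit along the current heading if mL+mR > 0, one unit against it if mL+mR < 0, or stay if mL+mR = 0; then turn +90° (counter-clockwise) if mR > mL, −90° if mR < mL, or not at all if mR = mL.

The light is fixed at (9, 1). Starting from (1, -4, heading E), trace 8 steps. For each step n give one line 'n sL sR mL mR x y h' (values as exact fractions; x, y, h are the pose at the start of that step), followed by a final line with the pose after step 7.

0 2 18/17 -52/17 18/17 1 -4 E
1 9/13 45/29 -846/377 45/29 0 -4 N
2 18/37 90/137 -5796/5069 90/137 0 -5 W
3 9/10 45/82 -297/205 45/82 1 -5 S
4 2 18/17 -52/17 18/17 1 -4 E
5 9/13 45/29 -846/377 45/29 0 -4 N
6 18/37 90/137 -5796/5069 90/137 0 -5 W
7 9/10 45/82 -297/205 45/82 1 -5 S
final 1 -4 E

n=0: pose=(1,-4,E); sL=2, sR=18/17; mL=-52/17, mR=18/17; mL+mR=-2 → advance -1; mR−mL=70/17 → turn +1·90°
n=1: pose=(0,-4,N); sL=9/13, sR=45/29; mL=-846/377, mR=45/29; mL+mR=-9/13 → advance -1; mR−mL=1431/377 → turn +1·90°
n=2: pose=(0,-5,W); sL=18/37, sR=90/137; mL=-5796/5069, mR=90/137; mL+mR=-18/37 → advance -1; mR−mL=9126/5069 → turn +1·90°
n=3: pose=(1,-5,S); sL=9/10, sR=45/82; mL=-297/205, mR=45/82; mL+mR=-9/10 → advance -1; mR−mL=819/410 → turn +1·90°
n=4: pose=(1,-4,E); sL=2, sR=18/17; mL=-52/17, mR=18/17; mL+mR=-2 → advance -1; mR−mL=70/17 → turn +1·90°
n=5: pose=(0,-4,N); sL=9/13, sR=45/29; mL=-846/377, mR=45/29; mL+mR=-9/13 → advance -1; mR−mL=1431/377 → turn +1·90°
n=6: pose=(0,-5,W); sL=18/37, sR=90/137; mL=-5796/5069, mR=90/137; mL+mR=-18/37 → advance -1; mR−mL=9126/5069 → turn +1·90°
n=7: pose=(1,-5,S); sL=9/10, sR=45/82; mL=-297/205, mR=45/82; mL+mR=-9/10 → advance -1; mR−mL=819/410 → turn +1·90°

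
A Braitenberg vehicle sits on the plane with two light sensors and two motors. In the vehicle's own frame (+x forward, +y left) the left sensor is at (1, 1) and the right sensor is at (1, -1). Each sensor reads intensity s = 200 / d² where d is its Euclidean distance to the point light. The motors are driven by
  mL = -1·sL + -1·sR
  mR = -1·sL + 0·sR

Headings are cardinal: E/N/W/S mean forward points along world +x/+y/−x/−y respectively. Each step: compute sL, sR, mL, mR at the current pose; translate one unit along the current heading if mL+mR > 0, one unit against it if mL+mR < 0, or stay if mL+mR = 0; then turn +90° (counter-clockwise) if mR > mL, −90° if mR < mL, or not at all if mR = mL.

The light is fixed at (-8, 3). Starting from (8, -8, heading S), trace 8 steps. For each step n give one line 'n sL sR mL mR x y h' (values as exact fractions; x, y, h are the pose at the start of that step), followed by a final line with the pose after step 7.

n=0: pose=(8,-8,S); sL=200/433, sR=200/369; mL=-160400/159777, mR=-200/433; mL+mR=-234200/159777 → advance -1; mR−mL=200/369 → turn +1·90°
n=1: pose=(8,-7,E); sL=20/37, sR=20/41; mL=-1560/1517, mR=-20/37; mL+mR=-2380/1517 → advance -1; mR−mL=20/41 → turn +1·90°
n=2: pose=(7,-7,N); sL=200/277, sR=200/337; mL=-122800/93349, mR=-200/277; mL+mR=-190200/93349 → advance -1; mR−mL=200/337 → turn +1·90°
n=3: pose=(7,-8,W); sL=10/17, sR=25/37; mL=-795/629, mR=-10/17; mL+mR=-1165/629 → advance -1; mR−mL=25/37 → turn +1·90°
n=4: pose=(8,-8,S); sL=200/433, sR=200/369; mL=-160400/159777, mR=-200/433; mL+mR=-234200/159777 → advance -1; mR−mL=200/369 → turn +1·90°
n=5: pose=(8,-7,E); sL=20/37, sR=20/41; mL=-1560/1517, mR=-20/37; mL+mR=-2380/1517 → advance -1; mR−mL=20/41 → turn +1·90°
n=6: pose=(7,-7,N); sL=200/277, sR=200/337; mL=-122800/93349, mR=-200/277; mL+mR=-190200/93349 → advance -1; mR−mL=200/337 → turn +1·90°
n=7: pose=(7,-8,W); sL=10/17, sR=25/37; mL=-795/629, mR=-10/17; mL+mR=-1165/629 → advance -1; mR−mL=25/37 → turn +1·90°

0 200/433 200/369 -160400/159777 -200/433 8 -8 S
1 20/37 20/41 -1560/1517 -20/37 8 -7 E
2 200/277 200/337 -122800/93349 -200/277 7 -7 N
3 10/17 25/37 -795/629 -10/17 7 -8 W
4 200/433 200/369 -160400/159777 -200/433 8 -8 S
5 20/37 20/41 -1560/1517 -20/37 8 -7 E
6 200/277 200/337 -122800/93349 -200/277 7 -7 N
7 10/17 25/37 -795/629 -10/17 7 -8 W
final 8 -8 S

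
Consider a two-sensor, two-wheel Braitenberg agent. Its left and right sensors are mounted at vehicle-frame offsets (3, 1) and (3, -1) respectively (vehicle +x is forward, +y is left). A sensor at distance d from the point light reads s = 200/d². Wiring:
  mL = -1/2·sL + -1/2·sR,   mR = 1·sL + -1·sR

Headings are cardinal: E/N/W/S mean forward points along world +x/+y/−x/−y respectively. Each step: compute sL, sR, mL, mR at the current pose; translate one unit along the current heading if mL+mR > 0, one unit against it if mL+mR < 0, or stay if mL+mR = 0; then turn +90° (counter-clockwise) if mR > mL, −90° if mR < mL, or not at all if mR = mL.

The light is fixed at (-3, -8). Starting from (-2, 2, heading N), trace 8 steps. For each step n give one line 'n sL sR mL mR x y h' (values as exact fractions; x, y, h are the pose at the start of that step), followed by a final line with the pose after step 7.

0 200/169 200/173 -34200/29237 800/29237 -2 2 N
1 50/17 25/13 -1075/442 225/221 -2 1 W
2 40/9 200/37 -1640/333 -320/333 -1 1 S
3 100/73 100/53 -6300/3869 -2000/3869 -1 2 E
4 200/169 200/173 -34200/29237 800/29237 -2 2 N
5 50/17 25/13 -1075/442 225/221 -2 1 W
6 40/9 200/37 -1640/333 -320/333 -1 1 S
7 100/73 100/53 -6300/3869 -2000/3869 -1 2 E
final -2 2 N

n=0: pose=(-2,2,N); sL=200/169, sR=200/173; mL=-34200/29237, mR=800/29237; mL+mR=-33400/29237 → advance -1; mR−mL=35000/29237 → turn +1·90°
n=1: pose=(-2,1,W); sL=50/17, sR=25/13; mL=-1075/442, mR=225/221; mL+mR=-625/442 → advance -1; mR−mL=1525/442 → turn +1·90°
n=2: pose=(-1,1,S); sL=40/9, sR=200/37; mL=-1640/333, mR=-320/333; mL+mR=-1960/333 → advance -1; mR−mL=440/111 → turn +1·90°
n=3: pose=(-1,2,E); sL=100/73, sR=100/53; mL=-6300/3869, mR=-2000/3869; mL+mR=-8300/3869 → advance -1; mR−mL=4300/3869 → turn +1·90°
n=4: pose=(-2,2,N); sL=200/169, sR=200/173; mL=-34200/29237, mR=800/29237; mL+mR=-33400/29237 → advance -1; mR−mL=35000/29237 → turn +1·90°
n=5: pose=(-2,1,W); sL=50/17, sR=25/13; mL=-1075/442, mR=225/221; mL+mR=-625/442 → advance -1; mR−mL=1525/442 → turn +1·90°
n=6: pose=(-1,1,S); sL=40/9, sR=200/37; mL=-1640/333, mR=-320/333; mL+mR=-1960/333 → advance -1; mR−mL=440/111 → turn +1·90°
n=7: pose=(-1,2,E); sL=100/73, sR=100/53; mL=-6300/3869, mR=-2000/3869; mL+mR=-8300/3869 → advance -1; mR−mL=4300/3869 → turn +1·90°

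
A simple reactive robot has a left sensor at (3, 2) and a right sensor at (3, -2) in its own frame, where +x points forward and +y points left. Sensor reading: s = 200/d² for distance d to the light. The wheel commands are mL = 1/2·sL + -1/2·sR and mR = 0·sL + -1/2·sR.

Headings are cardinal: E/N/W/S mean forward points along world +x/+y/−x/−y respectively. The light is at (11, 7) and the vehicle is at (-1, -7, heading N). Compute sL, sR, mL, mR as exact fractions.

left sensor world pos  = (-3, -4); dL² = 317
right sensor world pos = (1, -4); dR² = 221
sL = 200/317 = 200/317
sR = 200/221 = 200/221
mL = 1/2·sL + -1/2·sR = -9600/70057
mR = 0·sL + -1/2·sR = -100/221

200/317 200/221 -9600/70057 -100/221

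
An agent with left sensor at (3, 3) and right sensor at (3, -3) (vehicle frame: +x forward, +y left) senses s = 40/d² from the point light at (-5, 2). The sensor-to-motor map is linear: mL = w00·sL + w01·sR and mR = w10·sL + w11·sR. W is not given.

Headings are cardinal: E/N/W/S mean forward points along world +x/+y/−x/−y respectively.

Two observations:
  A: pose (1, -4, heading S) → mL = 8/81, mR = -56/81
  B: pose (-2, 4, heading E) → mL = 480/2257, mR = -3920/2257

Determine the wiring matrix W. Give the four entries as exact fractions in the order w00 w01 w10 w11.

obs A: pose=(1,-4,S) → sL=20/81, sR=4/9, mL=8/81, mR=-56/81
obs B: pose=(-2,4,E) → sL=40/61, sR=40/37, mL=480/2257, mR=-3920/2257
sensor matrix S = [[20/81, 4/9], [40/61, 40/37]]; det S = -4480/182817
solve [mL_A; mL_B] = S·[w00; w01] and [mR_A; mR_B] = S·[w10; w11]:
  w00 = -1/2, w01 = 1/2, w10 = -1, w11 = -1

-1/2 1/2 -1 -1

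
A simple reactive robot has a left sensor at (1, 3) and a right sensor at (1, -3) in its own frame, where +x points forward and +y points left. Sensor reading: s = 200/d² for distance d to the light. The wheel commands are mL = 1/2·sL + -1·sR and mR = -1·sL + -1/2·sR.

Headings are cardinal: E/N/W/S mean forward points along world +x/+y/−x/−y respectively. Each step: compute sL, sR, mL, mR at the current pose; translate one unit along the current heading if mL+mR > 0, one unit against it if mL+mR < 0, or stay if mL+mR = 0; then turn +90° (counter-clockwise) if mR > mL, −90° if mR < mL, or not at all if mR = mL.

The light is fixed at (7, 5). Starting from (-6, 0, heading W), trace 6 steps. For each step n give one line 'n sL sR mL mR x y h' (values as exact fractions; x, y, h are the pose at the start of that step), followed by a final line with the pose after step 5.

0 10/13 1 -8/13 -33/26 -6 0 W
1 200/241 200/97 -38500/23377 -43500/23377 -5 0 N
2 20/13 100/101 -290/1313 -2670/1313 -5 -1 E
3 200/149 40/61 140/9089 -15180/9089 -6 -1 S
4 10/13 1 -8/13 -33/26 -6 0 W
5 200/241 200/97 -38500/23377 -43500/23377 -5 0 N
final -5 -1 E

n=0: pose=(-6,0,W); sL=10/13, sR=1; mL=-8/13, mR=-33/26; mL+mR=-49/26 → advance -1; mR−mL=-17/26 → turn -1·90°
n=1: pose=(-5,0,N); sL=200/241, sR=200/97; mL=-38500/23377, mR=-43500/23377; mL+mR=-82000/23377 → advance -1; mR−mL=-5000/23377 → turn -1·90°
n=2: pose=(-5,-1,E); sL=20/13, sR=100/101; mL=-290/1313, mR=-2670/1313; mL+mR=-2960/1313 → advance -1; mR−mL=-2380/1313 → turn -1·90°
n=3: pose=(-6,-1,S); sL=200/149, sR=40/61; mL=140/9089, mR=-15180/9089; mL+mR=-15040/9089 → advance -1; mR−mL=-15320/9089 → turn -1·90°
n=4: pose=(-6,0,W); sL=10/13, sR=1; mL=-8/13, mR=-33/26; mL+mR=-49/26 → advance -1; mR−mL=-17/26 → turn -1·90°
n=5: pose=(-5,0,N); sL=200/241, sR=200/97; mL=-38500/23377, mR=-43500/23377; mL+mR=-82000/23377 → advance -1; mR−mL=-5000/23377 → turn -1·90°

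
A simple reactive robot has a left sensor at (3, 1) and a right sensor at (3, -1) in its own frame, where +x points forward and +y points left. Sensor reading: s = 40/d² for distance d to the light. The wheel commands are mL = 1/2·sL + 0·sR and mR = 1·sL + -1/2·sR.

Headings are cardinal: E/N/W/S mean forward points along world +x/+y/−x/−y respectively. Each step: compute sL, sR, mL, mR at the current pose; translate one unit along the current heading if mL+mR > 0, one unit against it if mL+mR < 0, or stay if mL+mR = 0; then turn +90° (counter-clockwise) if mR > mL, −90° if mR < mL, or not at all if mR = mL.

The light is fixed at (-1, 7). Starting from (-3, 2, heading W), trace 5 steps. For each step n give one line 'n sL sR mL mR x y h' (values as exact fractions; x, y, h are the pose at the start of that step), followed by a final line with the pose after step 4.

0 40/61 40/41 20/61 420/2501 -3 2 W
1 2 5 1 -1/2 -4 2 N
2 40/9 8/5 20/9 164/45 -4 3 E
3 4 20 2 -6 -3 3 N
4 40/17 40/37 20/17 1140/629 -3 2 E
final -2 2 N

n=0: pose=(-3,2,W); sL=40/61, sR=40/41; mL=20/61, mR=420/2501; mL+mR=1240/2501 → advance +1; mR−mL=-400/2501 → turn -1·90°
n=1: pose=(-4,2,N); sL=2, sR=5; mL=1, mR=-1/2; mL+mR=1/2 → advance +1; mR−mL=-3/2 → turn -1·90°
n=2: pose=(-4,3,E); sL=40/9, sR=8/5; mL=20/9, mR=164/45; mL+mR=88/15 → advance +1; mR−mL=64/45 → turn +1·90°
n=3: pose=(-3,3,N); sL=4, sR=20; mL=2, mR=-6; mL+mR=-4 → advance -1; mR−mL=-8 → turn -1·90°
n=4: pose=(-3,2,E); sL=40/17, sR=40/37; mL=20/17, mR=1140/629; mL+mR=1880/629 → advance +1; mR−mL=400/629 → turn +1·90°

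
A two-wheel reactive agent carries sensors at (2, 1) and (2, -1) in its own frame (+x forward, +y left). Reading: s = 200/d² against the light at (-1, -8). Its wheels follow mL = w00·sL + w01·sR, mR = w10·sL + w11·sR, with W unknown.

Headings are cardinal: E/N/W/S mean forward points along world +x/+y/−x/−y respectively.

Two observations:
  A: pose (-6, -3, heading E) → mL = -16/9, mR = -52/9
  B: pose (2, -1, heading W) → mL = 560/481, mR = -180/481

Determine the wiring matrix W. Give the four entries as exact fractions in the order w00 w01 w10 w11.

obs A: pose=(-6,-3,E) → sL=40/9, sR=8, mL=-16/9, mR=-52/9
obs B: pose=(2,-1,W) → sL=200/37, sR=40/13, mL=560/481, mR=-180/481
sensor matrix S = [[40/9, 8], [200/37, 40/13]]; det S = -128000/4329
solve [mL_A; mL_B] = S·[w00; w01] and [mR_A; mR_B] = S·[w10; w11]:
  w00 = 1/2, w01 = -1/2, w10 = 1/2, w11 = -1

1/2 -1/2 1/2 -1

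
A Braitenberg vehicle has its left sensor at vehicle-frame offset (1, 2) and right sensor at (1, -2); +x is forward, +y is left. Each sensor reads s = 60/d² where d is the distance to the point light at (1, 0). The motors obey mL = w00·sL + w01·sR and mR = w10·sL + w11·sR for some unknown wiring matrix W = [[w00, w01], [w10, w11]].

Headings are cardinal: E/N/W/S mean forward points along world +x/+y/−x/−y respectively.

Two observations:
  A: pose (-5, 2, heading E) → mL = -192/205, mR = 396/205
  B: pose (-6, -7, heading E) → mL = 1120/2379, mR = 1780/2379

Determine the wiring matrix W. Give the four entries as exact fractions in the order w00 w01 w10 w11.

1 -1 1/2 1/2

obs A: pose=(-5,2,E) → sL=60/41, sR=12/5, mL=-192/205, mR=396/205
obs B: pose=(-6,-7,E) → sL=60/61, sR=20/39, mL=1120/2379, mR=1780/2379
sensor matrix S = [[60/41, 12/5], [60/61, 20/39]]; det S = -52352/32513
solve [mL_A; mL_B] = S·[w00; w01] and [mR_A; mR_B] = S·[w10; w11]:
  w00 = 1, w01 = -1, w10 = 1/2, w11 = 1/2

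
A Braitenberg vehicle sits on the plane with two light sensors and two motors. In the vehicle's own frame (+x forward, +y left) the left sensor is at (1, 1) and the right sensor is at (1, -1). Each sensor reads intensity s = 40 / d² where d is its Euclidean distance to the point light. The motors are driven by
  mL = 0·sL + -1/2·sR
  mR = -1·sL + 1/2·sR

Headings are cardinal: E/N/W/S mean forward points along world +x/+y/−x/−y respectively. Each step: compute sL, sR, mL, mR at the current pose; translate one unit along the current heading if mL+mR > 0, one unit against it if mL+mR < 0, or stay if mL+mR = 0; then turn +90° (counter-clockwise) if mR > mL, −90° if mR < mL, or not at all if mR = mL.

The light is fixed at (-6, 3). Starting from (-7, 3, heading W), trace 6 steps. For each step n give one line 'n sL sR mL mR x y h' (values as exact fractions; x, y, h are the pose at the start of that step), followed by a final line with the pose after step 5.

0 8 8 -4 -4 -7 3 W
1 20 20 -10 -10 -6 3 W
2 40 40 -20 -20 -5 3 W
3 20 20 -10 -10 -4 3 W
4 8 8 -4 -4 -3 3 W
5 4 4 -2 -2 -2 3 W
final -1 3 W

n=0: pose=(-7,3,W); sL=8, sR=8; mL=-4, mR=-4; mL+mR=-8 → advance -1; mR−mL=0 → turn +0·90°
n=1: pose=(-6,3,W); sL=20, sR=20; mL=-10, mR=-10; mL+mR=-20 → advance -1; mR−mL=0 → turn +0·90°
n=2: pose=(-5,3,W); sL=40, sR=40; mL=-20, mR=-20; mL+mR=-40 → advance -1; mR−mL=0 → turn +0·90°
n=3: pose=(-4,3,W); sL=20, sR=20; mL=-10, mR=-10; mL+mR=-20 → advance -1; mR−mL=0 → turn +0·90°
n=4: pose=(-3,3,W); sL=8, sR=8; mL=-4, mR=-4; mL+mR=-8 → advance -1; mR−mL=0 → turn +0·90°
n=5: pose=(-2,3,W); sL=4, sR=4; mL=-2, mR=-2; mL+mR=-4 → advance -1; mR−mL=0 → turn +0·90°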